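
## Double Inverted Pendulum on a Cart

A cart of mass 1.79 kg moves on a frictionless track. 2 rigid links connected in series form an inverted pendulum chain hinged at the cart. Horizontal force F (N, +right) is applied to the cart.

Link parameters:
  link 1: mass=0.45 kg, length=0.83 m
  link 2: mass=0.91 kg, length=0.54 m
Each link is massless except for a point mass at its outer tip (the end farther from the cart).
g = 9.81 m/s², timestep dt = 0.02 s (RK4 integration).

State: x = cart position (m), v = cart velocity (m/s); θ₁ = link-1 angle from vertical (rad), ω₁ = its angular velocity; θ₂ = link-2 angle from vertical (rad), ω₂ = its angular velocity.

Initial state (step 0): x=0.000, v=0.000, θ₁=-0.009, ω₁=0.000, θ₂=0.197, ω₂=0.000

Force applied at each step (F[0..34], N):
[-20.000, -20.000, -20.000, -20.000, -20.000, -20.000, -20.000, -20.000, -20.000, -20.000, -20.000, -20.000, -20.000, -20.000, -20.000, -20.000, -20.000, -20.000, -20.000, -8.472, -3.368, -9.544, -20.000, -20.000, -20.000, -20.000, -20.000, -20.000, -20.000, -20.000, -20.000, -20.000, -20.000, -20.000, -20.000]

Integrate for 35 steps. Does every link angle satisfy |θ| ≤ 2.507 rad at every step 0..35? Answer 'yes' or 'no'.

apply F[0]=-20.000 → step 1: x=-0.002, v=-0.222, θ₁=-0.007, ω₁=0.177, θ₂=0.199, ω₂=0.209
apply F[1]=-20.000 → step 2: x=-0.009, v=-0.445, θ₁=-0.002, ω₁=0.356, θ₂=0.205, ω₂=0.416
apply F[2]=-20.000 → step 3: x=-0.020, v=-0.669, θ₁=0.007, ω₁=0.541, θ₂=0.216, ω₂=0.618
apply F[3]=-20.000 → step 4: x=-0.036, v=-0.894, θ₁=0.020, ω₁=0.733, θ₂=0.230, ω₂=0.814
apply F[4]=-20.000 → step 5: x=-0.056, v=-1.121, θ₁=0.036, ω₁=0.935, θ₂=0.248, ω₂=0.999
apply F[5]=-20.000 → step 6: x=-0.081, v=-1.349, θ₁=0.057, ω₁=1.150, θ₂=0.270, ω₂=1.171
apply F[6]=-20.000 → step 7: x=-0.110, v=-1.580, θ₁=0.083, ω₁=1.380, θ₂=0.295, ω₂=1.325
apply F[7]=-20.000 → step 8: x=-0.144, v=-1.811, θ₁=0.113, ω₁=1.629, θ₂=0.323, ω₂=1.456
apply F[8]=-20.000 → step 9: x=-0.182, v=-2.043, θ₁=0.148, ω₁=1.897, θ₂=0.353, ω₂=1.560
apply F[9]=-20.000 → step 10: x=-0.225, v=-2.275, θ₁=0.189, ω₁=2.186, θ₂=0.385, ω₂=1.630
apply F[10]=-20.000 → step 11: x=-0.273, v=-2.503, θ₁=0.235, ω₁=2.495, θ₂=0.418, ω₂=1.663
apply F[11]=-20.000 → step 12: x=-0.326, v=-2.726, θ₁=0.288, ω₁=2.820, θ₂=0.451, ω₂=1.659
apply F[12]=-20.000 → step 13: x=-0.382, v=-2.938, θ₁=0.348, ω₁=3.157, θ₂=0.484, ω₂=1.621
apply F[13]=-20.000 → step 14: x=-0.443, v=-3.136, θ₁=0.415, ω₁=3.494, θ₂=0.516, ω₂=1.562
apply F[14]=-20.000 → step 15: x=-0.507, v=-3.313, θ₁=0.488, ω₁=3.818, θ₂=0.546, ω₂=1.500
apply F[15]=-20.000 → step 16: x=-0.575, v=-3.466, θ₁=0.567, ω₁=4.112, θ₂=0.576, ω₂=1.466
apply F[16]=-20.000 → step 17: x=-0.646, v=-3.592, θ₁=0.652, ω₁=4.360, θ₂=0.606, ω₂=1.490
apply F[17]=-20.000 → step 18: x=-0.719, v=-3.690, θ₁=0.741, ω₁=4.554, θ₂=0.636, ω₂=1.600
apply F[18]=-20.000 → step 19: x=-0.793, v=-3.763, θ₁=0.834, ω₁=4.690, θ₂=0.670, ω₂=1.810
apply F[19]=-8.472 → step 20: x=-0.868, v=-3.726, θ₁=0.928, ω₁=4.735, θ₂=0.709, ω₂=2.050
apply F[20]=-3.368 → step 21: x=-0.942, v=-3.638, θ₁=1.023, ω₁=4.746, θ₂=0.752, ω₂=2.322
apply F[21]=-9.544 → step 22: x=-1.014, v=-3.586, θ₁=1.118, ω₁=4.747, θ₂=0.802, ω₂=2.707
apply F[22]=-20.000 → step 23: x=-1.086, v=-3.599, θ₁=1.213, ω₁=4.717, θ₂=0.862, ω₂=3.261
apply F[23]=-20.000 → step 24: x=-1.158, v=-3.598, θ₁=1.306, ω₁=4.652, θ₂=0.933, ω₂=3.878
apply F[24]=-20.000 → step 25: x=-1.230, v=-3.582, θ₁=1.399, ω₁=4.551, θ₂=1.018, ω₂=4.547
apply F[25]=-20.000 → step 26: x=-1.301, v=-3.547, θ₁=1.488, ω₁=4.417, θ₂=1.115, ω₂=5.254
apply F[26]=-20.000 → step 27: x=-1.372, v=-3.491, θ₁=1.575, ω₁=4.256, θ₂=1.228, ω₂=5.984
apply F[27]=-20.000 → step 28: x=-1.441, v=-3.407, θ₁=1.658, ω₁=4.085, θ₂=1.355, ω₂=6.711
apply F[28]=-20.000 → step 29: x=-1.508, v=-3.288, θ₁=1.739, ω₁=3.932, θ₂=1.496, ω₂=7.398
apply F[29]=-20.000 → step 30: x=-1.572, v=-3.131, θ₁=1.816, ω₁=3.850, θ₂=1.650, ω₂=7.981
apply F[30]=-20.000 → step 31: x=-1.633, v=-2.933, θ₁=1.893, ω₁=3.902, θ₂=1.814, ω₂=8.376
apply F[31]=-20.000 → step 32: x=-1.689, v=-2.705, θ₁=1.974, ω₁=4.146, θ₂=1.983, ω₂=8.497
apply F[32]=-20.000 → step 33: x=-1.741, v=-2.458, θ₁=2.061, ω₁=4.605, θ₂=2.152, ω₂=8.298
apply F[33]=-20.000 → step 34: x=-1.787, v=-2.206, θ₁=2.159, ω₁=5.253, θ₂=2.313, ω₂=7.790
apply F[34]=-20.000 → step 35: x=-1.829, v=-1.952, θ₁=2.272, ω₁=6.037, θ₂=2.462, ω₂=7.024
Max |angle| over trajectory = 2.462 rad; bound = 2.507 → within bound.

Answer: yes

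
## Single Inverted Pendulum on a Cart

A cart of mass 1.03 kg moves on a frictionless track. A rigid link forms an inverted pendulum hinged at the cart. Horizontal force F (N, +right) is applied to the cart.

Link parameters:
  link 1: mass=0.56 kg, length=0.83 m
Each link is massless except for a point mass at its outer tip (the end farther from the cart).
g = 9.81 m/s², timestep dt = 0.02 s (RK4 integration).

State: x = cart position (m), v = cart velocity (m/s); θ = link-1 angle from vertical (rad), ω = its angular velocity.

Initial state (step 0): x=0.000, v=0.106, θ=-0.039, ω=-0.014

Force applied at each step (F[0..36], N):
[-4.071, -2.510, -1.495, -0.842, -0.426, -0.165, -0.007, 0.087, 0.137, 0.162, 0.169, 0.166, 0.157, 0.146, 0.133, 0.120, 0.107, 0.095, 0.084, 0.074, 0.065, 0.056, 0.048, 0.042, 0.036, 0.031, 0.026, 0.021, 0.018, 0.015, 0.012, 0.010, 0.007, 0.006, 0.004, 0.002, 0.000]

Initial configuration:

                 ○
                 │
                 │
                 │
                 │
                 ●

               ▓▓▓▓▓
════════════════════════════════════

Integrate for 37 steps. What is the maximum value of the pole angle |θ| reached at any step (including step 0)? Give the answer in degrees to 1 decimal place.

apply F[0]=-4.071 → step 1: x=0.001, v=0.031, θ=-0.038, ω=0.067
apply F[1]=-2.510 → step 2: x=0.002, v=-0.014, θ=-0.037, ω=0.112
apply F[2]=-1.495 → step 3: x=0.001, v=-0.039, θ=-0.034, ω=0.134
apply F[3]=-0.842 → step 4: x=0.000, v=-0.052, θ=-0.031, ω=0.142
apply F[4]=-0.426 → step 5: x=-0.001, v=-0.057, θ=-0.029, ω=0.141
apply F[5]=-0.165 → step 6: x=-0.002, v=-0.057, θ=-0.026, ω=0.134
apply F[6]=-0.007 → step 7: x=-0.003, v=-0.055, θ=-0.023, ω=0.126
apply F[7]=+0.087 → step 8: x=-0.004, v=-0.050, θ=-0.021, ω=0.116
apply F[8]=+0.137 → step 9: x=-0.005, v=-0.046, θ=-0.019, ω=0.105
apply F[9]=+0.162 → step 10: x=-0.006, v=-0.041, θ=-0.017, ω=0.095
apply F[10]=+0.169 → step 11: x=-0.007, v=-0.036, θ=-0.015, ω=0.085
apply F[11]=+0.166 → step 12: x=-0.008, v=-0.031, θ=-0.013, ω=0.076
apply F[12]=+0.157 → step 13: x=-0.008, v=-0.027, θ=-0.012, ω=0.068
apply F[13]=+0.146 → step 14: x=-0.009, v=-0.023, θ=-0.011, ω=0.060
apply F[14]=+0.133 → step 15: x=-0.009, v=-0.019, θ=-0.009, ω=0.054
apply F[15]=+0.120 → step 16: x=-0.009, v=-0.016, θ=-0.008, ω=0.048
apply F[16]=+0.107 → step 17: x=-0.010, v=-0.013, θ=-0.008, ω=0.042
apply F[17]=+0.095 → step 18: x=-0.010, v=-0.010, θ=-0.007, ω=0.037
apply F[18]=+0.084 → step 19: x=-0.010, v=-0.008, θ=-0.006, ω=0.033
apply F[19]=+0.074 → step 20: x=-0.010, v=-0.006, θ=-0.005, ω=0.029
apply F[20]=+0.065 → step 21: x=-0.010, v=-0.004, θ=-0.005, ω=0.026
apply F[21]=+0.056 → step 22: x=-0.010, v=-0.002, θ=-0.004, ω=0.023
apply F[22]=+0.048 → step 23: x=-0.010, v=-0.001, θ=-0.004, ω=0.020
apply F[23]=+0.042 → step 24: x=-0.010, v=0.000, θ=-0.004, ω=0.018
apply F[24]=+0.036 → step 25: x=-0.010, v=0.001, θ=-0.003, ω=0.016
apply F[25]=+0.031 → step 26: x=-0.010, v=0.002, θ=-0.003, ω=0.014
apply F[26]=+0.026 → step 27: x=-0.010, v=0.003, θ=-0.003, ω=0.012
apply F[27]=+0.021 → step 28: x=-0.010, v=0.004, θ=-0.002, ω=0.011
apply F[28]=+0.018 → step 29: x=-0.010, v=0.004, θ=-0.002, ω=0.010
apply F[29]=+0.015 → step 30: x=-0.010, v=0.005, θ=-0.002, ω=0.009
apply F[30]=+0.012 → step 31: x=-0.010, v=0.005, θ=-0.002, ω=0.008
apply F[31]=+0.010 → step 32: x=-0.010, v=0.006, θ=-0.002, ω=0.007
apply F[32]=+0.007 → step 33: x=-0.010, v=0.006, θ=-0.002, ω=0.006
apply F[33]=+0.006 → step 34: x=-0.010, v=0.006, θ=-0.001, ω=0.005
apply F[34]=+0.004 → step 35: x=-0.009, v=0.006, θ=-0.001, ω=0.005
apply F[35]=+0.002 → step 36: x=-0.009, v=0.007, θ=-0.001, ω=0.004
apply F[36]=+0.000 → step 37: x=-0.009, v=0.007, θ=-0.001, ω=0.004
Max |angle| over trajectory = 0.039 rad = 2.2°.

Answer: 2.2°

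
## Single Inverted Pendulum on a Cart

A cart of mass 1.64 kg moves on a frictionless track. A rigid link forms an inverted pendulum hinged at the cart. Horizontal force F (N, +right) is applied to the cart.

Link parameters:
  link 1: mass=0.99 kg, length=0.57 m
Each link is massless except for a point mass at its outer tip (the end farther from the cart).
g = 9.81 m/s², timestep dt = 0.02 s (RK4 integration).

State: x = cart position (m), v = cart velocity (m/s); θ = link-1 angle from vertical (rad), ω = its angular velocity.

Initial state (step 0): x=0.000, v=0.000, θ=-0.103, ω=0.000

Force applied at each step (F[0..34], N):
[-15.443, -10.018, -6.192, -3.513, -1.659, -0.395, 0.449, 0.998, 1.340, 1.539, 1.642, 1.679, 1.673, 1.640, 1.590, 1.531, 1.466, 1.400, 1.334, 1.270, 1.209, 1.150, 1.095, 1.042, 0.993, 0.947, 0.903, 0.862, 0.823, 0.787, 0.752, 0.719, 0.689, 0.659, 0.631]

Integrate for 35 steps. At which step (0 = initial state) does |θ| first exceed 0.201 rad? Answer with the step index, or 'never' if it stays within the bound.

apply F[0]=-15.443 → step 1: x=-0.002, v=-0.175, θ=-0.100, ω=0.271
apply F[1]=-10.018 → step 2: x=-0.006, v=-0.285, θ=-0.093, ω=0.430
apply F[2]=-6.192 → step 3: x=-0.013, v=-0.350, θ=-0.084, ω=0.513
apply F[3]=-3.513 → step 4: x=-0.020, v=-0.384, θ=-0.073, ω=0.544
apply F[4]=-1.659 → step 5: x=-0.028, v=-0.396, θ=-0.062, ω=0.543
apply F[5]=-0.395 → step 6: x=-0.036, v=-0.394, θ=-0.052, ω=0.520
apply F[6]=+0.449 → step 7: x=-0.044, v=-0.384, θ=-0.042, ω=0.485
apply F[7]=+0.998 → step 8: x=-0.051, v=-0.367, θ=-0.033, ω=0.443
apply F[8]=+1.340 → step 9: x=-0.058, v=-0.347, θ=-0.024, ω=0.399
apply F[9]=+1.539 → step 10: x=-0.065, v=-0.326, θ=-0.017, ω=0.355
apply F[10]=+1.642 → step 11: x=-0.071, v=-0.305, θ=-0.010, ω=0.312
apply F[11]=+1.679 → step 12: x=-0.077, v=-0.283, θ=-0.004, ω=0.273
apply F[12]=+1.673 → step 13: x=-0.083, v=-0.263, θ=0.001, ω=0.236
apply F[13]=+1.640 → step 14: x=-0.088, v=-0.243, θ=0.005, ω=0.203
apply F[14]=+1.590 → step 15: x=-0.092, v=-0.225, θ=0.009, ω=0.173
apply F[15]=+1.531 → step 16: x=-0.097, v=-0.207, θ=0.012, ω=0.146
apply F[16]=+1.466 → step 17: x=-0.101, v=-0.191, θ=0.015, ω=0.122
apply F[17]=+1.400 → step 18: x=-0.104, v=-0.176, θ=0.017, ω=0.101
apply F[18]=+1.334 → step 19: x=-0.108, v=-0.162, θ=0.019, ω=0.082
apply F[19]=+1.270 → step 20: x=-0.111, v=-0.149, θ=0.021, ω=0.066
apply F[20]=+1.209 → step 21: x=-0.114, v=-0.136, θ=0.022, ω=0.052
apply F[21]=+1.150 → step 22: x=-0.116, v=-0.125, θ=0.023, ω=0.040
apply F[22]=+1.095 → step 23: x=-0.119, v=-0.114, θ=0.023, ω=0.029
apply F[23]=+1.042 → step 24: x=-0.121, v=-0.104, θ=0.024, ω=0.019
apply F[24]=+0.993 → step 25: x=-0.123, v=-0.095, θ=0.024, ω=0.011
apply F[25]=+0.947 → step 26: x=-0.125, v=-0.086, θ=0.024, ω=0.005
apply F[26]=+0.903 → step 27: x=-0.126, v=-0.078, θ=0.024, ω=-0.001
apply F[27]=+0.862 → step 28: x=-0.128, v=-0.071, θ=0.024, ω=-0.006
apply F[28]=+0.823 → step 29: x=-0.129, v=-0.063, θ=0.024, ω=-0.011
apply F[29]=+0.787 → step 30: x=-0.130, v=-0.057, θ=0.024, ω=-0.014
apply F[30]=+0.752 → step 31: x=-0.131, v=-0.050, θ=0.023, ω=-0.017
apply F[31]=+0.719 → step 32: x=-0.132, v=-0.044, θ=0.023, ω=-0.020
apply F[32]=+0.689 → step 33: x=-0.133, v=-0.039, θ=0.023, ω=-0.022
apply F[33]=+0.659 → step 34: x=-0.134, v=-0.033, θ=0.022, ω=-0.024
apply F[34]=+0.631 → step 35: x=-0.134, v=-0.028, θ=0.022, ω=-0.025
max |θ| = 0.103 ≤ 0.201 over all 36 states.

Answer: never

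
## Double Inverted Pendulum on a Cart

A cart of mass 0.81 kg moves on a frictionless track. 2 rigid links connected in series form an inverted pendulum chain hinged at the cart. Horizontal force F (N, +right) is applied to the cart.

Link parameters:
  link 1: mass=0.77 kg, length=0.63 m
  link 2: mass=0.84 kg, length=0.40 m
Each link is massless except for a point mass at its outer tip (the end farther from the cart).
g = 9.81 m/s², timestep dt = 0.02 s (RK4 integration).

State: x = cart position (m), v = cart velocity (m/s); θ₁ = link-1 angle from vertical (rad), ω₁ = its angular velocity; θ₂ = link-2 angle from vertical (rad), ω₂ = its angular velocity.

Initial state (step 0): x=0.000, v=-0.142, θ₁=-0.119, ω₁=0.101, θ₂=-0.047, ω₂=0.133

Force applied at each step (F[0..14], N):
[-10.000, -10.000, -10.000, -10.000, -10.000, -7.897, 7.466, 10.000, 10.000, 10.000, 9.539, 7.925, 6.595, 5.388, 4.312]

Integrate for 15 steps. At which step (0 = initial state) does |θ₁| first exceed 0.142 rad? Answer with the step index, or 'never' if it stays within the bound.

apply F[0]=-10.000 → step 1: x=-0.005, v=-0.339, θ₁=-0.115, ω₁=0.348, θ₂=-0.044, ω₂=0.214
apply F[1]=-10.000 → step 2: x=-0.014, v=-0.539, θ₁=-0.105, ω₁=0.605, θ₂=-0.038, ω₂=0.291
apply F[2]=-10.000 → step 3: x=-0.026, v=-0.746, θ₁=-0.090, ω₁=0.878, θ₂=-0.032, ω₂=0.359
apply F[3]=-10.000 → step 4: x=-0.043, v=-0.961, θ₁=-0.070, ω₁=1.176, θ₂=-0.024, ω₂=0.413
apply F[4]=-10.000 → step 5: x=-0.065, v=-1.187, θ₁=-0.043, ω₁=1.504, θ₂=-0.016, ω₂=0.449
apply F[5]=-7.897 → step 6: x=-0.090, v=-1.373, θ₁=-0.010, ω₁=1.786, θ₂=-0.006, ω₂=0.463
apply F[6]=+7.466 → step 7: x=-0.116, v=-1.191, θ₁=0.023, ω₁=1.502, θ₂=0.003, ω₂=0.455
apply F[7]=+10.000 → step 8: x=-0.138, v=-0.957, θ₁=0.049, ω₁=1.151, θ₂=0.012, ω₂=0.428
apply F[8]=+10.000 → step 9: x=-0.154, v=-0.733, θ₁=0.069, ω₁=0.830, θ₂=0.020, ω₂=0.383
apply F[9]=+10.000 → step 10: x=-0.167, v=-0.517, θ₁=0.083, ω₁=0.531, θ₂=0.027, ω₂=0.326
apply F[10]=+9.539 → step 11: x=-0.175, v=-0.318, θ₁=0.090, ω₁=0.263, θ₂=0.033, ω₂=0.264
apply F[11]=+7.925 → step 12: x=-0.180, v=-0.161, θ₁=0.094, ω₁=0.064, θ₂=0.037, ω₂=0.201
apply F[12]=+6.595 → step 13: x=-0.182, v=-0.036, θ₁=0.094, ω₁=-0.084, θ₂=0.041, ω₂=0.143
apply F[13]=+5.388 → step 14: x=-0.182, v=0.060, θ₁=0.091, ω₁=-0.189, θ₂=0.043, ω₂=0.089
apply F[14]=+4.312 → step 15: x=-0.180, v=0.131, θ₁=0.086, ω₁=-0.259, θ₂=0.045, ω₂=0.042
max |θ₁| = 0.119 ≤ 0.142 over all 16 states.

Answer: never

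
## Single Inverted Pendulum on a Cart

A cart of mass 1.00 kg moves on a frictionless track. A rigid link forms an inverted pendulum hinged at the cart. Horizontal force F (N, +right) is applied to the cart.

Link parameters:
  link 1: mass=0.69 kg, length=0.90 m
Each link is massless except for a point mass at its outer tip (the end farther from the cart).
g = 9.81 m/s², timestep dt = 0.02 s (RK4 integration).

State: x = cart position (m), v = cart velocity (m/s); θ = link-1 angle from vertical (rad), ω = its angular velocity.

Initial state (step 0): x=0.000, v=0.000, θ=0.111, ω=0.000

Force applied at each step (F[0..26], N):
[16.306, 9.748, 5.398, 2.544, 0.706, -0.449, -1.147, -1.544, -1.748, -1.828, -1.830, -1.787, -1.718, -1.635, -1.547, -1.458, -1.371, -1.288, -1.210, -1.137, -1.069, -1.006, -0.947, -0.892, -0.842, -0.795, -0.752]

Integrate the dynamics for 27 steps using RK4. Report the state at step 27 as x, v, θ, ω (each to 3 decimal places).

apply F[0]=+16.306 → step 1: x=0.003, v=0.309, θ=0.108, ω=-0.317
apply F[1]=+9.748 → step 2: x=0.011, v=0.489, θ=0.100, ω=-0.493
apply F[2]=+5.398 → step 3: x=0.022, v=0.584, θ=0.089, ω=-0.578
apply F[3]=+2.544 → step 4: x=0.034, v=0.624, θ=0.077, ω=-0.604
apply F[4]=+0.706 → step 5: x=0.046, v=0.628, θ=0.065, ω=-0.594
apply F[5]=-0.449 → step 6: x=0.059, v=0.612, θ=0.054, ω=-0.562
apply F[6]=-1.147 → step 7: x=0.071, v=0.582, θ=0.043, ω=-0.519
apply F[7]=-1.544 → step 8: x=0.082, v=0.547, θ=0.033, ω=-0.471
apply F[8]=-1.748 → step 9: x=0.093, v=0.508, θ=0.024, ω=-0.422
apply F[9]=-1.828 → step 10: x=0.102, v=0.469, θ=0.016, ω=-0.374
apply F[10]=-1.830 → step 11: x=0.111, v=0.430, θ=0.009, ω=-0.329
apply F[11]=-1.787 → step 12: x=0.120, v=0.394, θ=0.003, ω=-0.287
apply F[12]=-1.718 → step 13: x=0.127, v=0.359, θ=-0.002, ω=-0.249
apply F[13]=-1.635 → step 14: x=0.134, v=0.327, θ=-0.007, ω=-0.214
apply F[14]=-1.547 → step 15: x=0.140, v=0.298, θ=-0.011, ω=-0.183
apply F[15]=-1.458 → step 16: x=0.146, v=0.270, θ=-0.014, ω=-0.155
apply F[16]=-1.371 → step 17: x=0.151, v=0.245, θ=-0.017, ω=-0.131
apply F[17]=-1.288 → step 18: x=0.156, v=0.222, θ=-0.020, ω=-0.109
apply F[18]=-1.210 → step 19: x=0.160, v=0.200, θ=-0.022, ω=-0.089
apply F[19]=-1.137 → step 20: x=0.164, v=0.181, θ=-0.023, ω=-0.072
apply F[20]=-1.069 → step 21: x=0.167, v=0.162, θ=-0.025, ω=-0.058
apply F[21]=-1.006 → step 22: x=0.170, v=0.146, θ=-0.026, ω=-0.044
apply F[22]=-0.947 → step 23: x=0.173, v=0.130, θ=-0.026, ω=-0.033
apply F[23]=-0.892 → step 24: x=0.175, v=0.116, θ=-0.027, ω=-0.023
apply F[24]=-0.842 → step 25: x=0.178, v=0.103, θ=-0.027, ω=-0.014
apply F[25]=-0.795 → step 26: x=0.180, v=0.091, θ=-0.027, ω=-0.007
apply F[26]=-0.752 → step 27: x=0.181, v=0.079, θ=-0.028, ω=-0.000

Answer: x=0.181, v=0.079, θ=-0.028, ω=-0.000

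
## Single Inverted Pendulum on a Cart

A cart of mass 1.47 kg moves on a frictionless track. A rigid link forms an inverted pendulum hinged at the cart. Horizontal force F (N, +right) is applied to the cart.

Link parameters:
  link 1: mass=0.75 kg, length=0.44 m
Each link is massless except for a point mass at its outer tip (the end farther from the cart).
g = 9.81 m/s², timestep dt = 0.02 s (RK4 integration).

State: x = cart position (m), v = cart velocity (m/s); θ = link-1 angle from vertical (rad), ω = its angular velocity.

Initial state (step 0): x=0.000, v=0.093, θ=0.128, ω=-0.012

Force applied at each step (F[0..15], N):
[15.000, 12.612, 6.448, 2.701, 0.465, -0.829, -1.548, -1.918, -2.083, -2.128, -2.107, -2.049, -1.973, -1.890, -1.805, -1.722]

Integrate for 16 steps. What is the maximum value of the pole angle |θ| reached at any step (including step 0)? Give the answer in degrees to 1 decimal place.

apply F[0]=+15.000 → step 1: x=0.004, v=0.283, θ=0.124, ω=-0.384
apply F[1]=+12.612 → step 2: x=0.011, v=0.442, θ=0.113, ω=-0.689
apply F[2]=+6.448 → step 3: x=0.021, v=0.519, θ=0.098, ω=-0.816
apply F[3]=+2.701 → step 4: x=0.031, v=0.547, θ=0.082, ω=-0.839
apply F[4]=+0.465 → step 5: x=0.042, v=0.546, θ=0.065, ω=-0.805
apply F[5]=-0.829 → step 6: x=0.053, v=0.529, θ=0.050, ω=-0.741
apply F[6]=-1.548 → step 7: x=0.063, v=0.504, θ=0.036, ω=-0.665
apply F[7]=-1.918 → step 8: x=0.073, v=0.475, θ=0.023, ω=-0.586
apply F[8]=-2.083 → step 9: x=0.082, v=0.445, θ=0.012, ω=-0.510
apply F[9]=-2.128 → step 10: x=0.091, v=0.415, θ=0.003, ω=-0.439
apply F[10]=-2.107 → step 11: x=0.099, v=0.387, θ=-0.005, ω=-0.374
apply F[11]=-2.049 → step 12: x=0.106, v=0.360, θ=-0.012, ω=-0.317
apply F[12]=-1.973 → step 13: x=0.113, v=0.334, θ=-0.018, ω=-0.266
apply F[13]=-1.890 → step 14: x=0.120, v=0.311, θ=-0.023, ω=-0.221
apply F[14]=-1.805 → step 15: x=0.126, v=0.289, θ=-0.027, ω=-0.182
apply F[15]=-1.722 → step 16: x=0.131, v=0.268, θ=-0.030, ω=-0.148
Max |angle| over trajectory = 0.128 rad = 7.3°.

Answer: 7.3°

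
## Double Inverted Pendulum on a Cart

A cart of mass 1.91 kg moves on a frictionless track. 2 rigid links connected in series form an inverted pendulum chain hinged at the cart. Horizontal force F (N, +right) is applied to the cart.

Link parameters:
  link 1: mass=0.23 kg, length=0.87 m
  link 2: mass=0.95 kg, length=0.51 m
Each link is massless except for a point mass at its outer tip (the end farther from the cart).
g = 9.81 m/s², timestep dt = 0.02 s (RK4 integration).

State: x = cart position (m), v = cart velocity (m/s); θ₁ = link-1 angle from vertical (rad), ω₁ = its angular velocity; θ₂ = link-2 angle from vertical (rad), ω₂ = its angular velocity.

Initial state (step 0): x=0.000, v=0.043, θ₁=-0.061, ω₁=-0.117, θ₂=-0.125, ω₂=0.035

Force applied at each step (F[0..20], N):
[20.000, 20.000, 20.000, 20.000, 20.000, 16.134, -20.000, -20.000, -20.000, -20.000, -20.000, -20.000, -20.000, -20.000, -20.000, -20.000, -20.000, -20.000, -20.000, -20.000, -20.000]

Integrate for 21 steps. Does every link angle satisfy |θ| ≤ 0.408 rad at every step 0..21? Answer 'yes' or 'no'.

Answer: no

Derivation:
apply F[0]=+20.000 → step 1: x=0.003, v=0.259, θ₁=-0.065, ω₁=-0.327, θ₂=-0.125, ω₂=-0.077
apply F[1]=+20.000 → step 2: x=0.010, v=0.476, θ₁=-0.074, ω₁=-0.544, θ₂=-0.128, ω₂=-0.177
apply F[2]=+20.000 → step 3: x=0.022, v=0.694, θ₁=-0.087, ω₁=-0.772, θ₂=-0.132, ω₂=-0.261
apply F[3]=+20.000 → step 4: x=0.038, v=0.913, θ₁=-0.105, ω₁=-1.014, θ₂=-0.138, ω₂=-0.324
apply F[4]=+20.000 → step 5: x=0.059, v=1.133, θ₁=-0.128, ω₁=-1.273, θ₂=-0.145, ω₂=-0.362
apply F[5]=+16.134 → step 6: x=0.083, v=1.313, θ₁=-0.156, ω₁=-1.506, θ₂=-0.153, ω₂=-0.372
apply F[6]=-20.000 → step 7: x=0.107, v=1.124, θ₁=-0.184, ω₁=-1.342, θ₂=-0.160, ω₂=-0.346
apply F[7]=-20.000 → step 8: x=0.128, v=0.938, θ₁=-0.210, ω₁=-1.209, θ₂=-0.166, ω₂=-0.278
apply F[8]=-20.000 → step 9: x=0.145, v=0.757, θ₁=-0.233, ω₁=-1.106, θ₂=-0.171, ω₂=-0.169
apply F[9]=-20.000 → step 10: x=0.158, v=0.578, θ₁=-0.254, ω₁=-1.032, θ₂=-0.173, ω₂=-0.019
apply F[10]=-20.000 → step 11: x=0.168, v=0.403, θ₁=-0.274, ω₁=-0.987, θ₂=-0.171, ω₂=0.175
apply F[11]=-20.000 → step 12: x=0.174, v=0.229, θ₁=-0.294, ω₁=-0.972, θ₂=-0.165, ω₂=0.416
apply F[12]=-20.000 → step 13: x=0.177, v=0.057, θ₁=-0.313, ω₁=-0.986, θ₂=-0.154, ω₂=0.706
apply F[13]=-20.000 → step 14: x=0.177, v=-0.114, θ₁=-0.333, ω₁=-1.027, θ₂=-0.137, ω₂=1.047
apply F[14]=-20.000 → step 15: x=0.173, v=-0.287, θ₁=-0.354, ω₁=-1.090, θ₂=-0.112, ω₂=1.432
apply F[15]=-20.000 → step 16: x=0.165, v=-0.462, θ₁=-0.377, ω₁=-1.166, θ₂=-0.079, ω₂=1.850
apply F[16]=-20.000 → step 17: x=0.154, v=-0.640, θ₁=-0.401, ω₁=-1.242, θ₂=-0.038, ω₂=2.282
apply F[17]=-20.000 → step 18: x=0.140, v=-0.823, θ₁=-0.427, ω₁=-1.303, θ₂=0.012, ω₂=2.709
apply F[18]=-20.000 → step 19: x=0.121, v=-1.009, θ₁=-0.453, ω₁=-1.338, θ₂=0.070, ω₂=3.115
apply F[19]=-20.000 → step 20: x=0.099, v=-1.199, θ₁=-0.480, ω₁=-1.339, θ₂=0.136, ω₂=3.493
apply F[20]=-20.000 → step 21: x=0.073, v=-1.392, θ₁=-0.506, ω₁=-1.303, θ₂=0.210, ω₂=3.847
Max |angle| over trajectory = 0.506 rad; bound = 0.408 → exceeded.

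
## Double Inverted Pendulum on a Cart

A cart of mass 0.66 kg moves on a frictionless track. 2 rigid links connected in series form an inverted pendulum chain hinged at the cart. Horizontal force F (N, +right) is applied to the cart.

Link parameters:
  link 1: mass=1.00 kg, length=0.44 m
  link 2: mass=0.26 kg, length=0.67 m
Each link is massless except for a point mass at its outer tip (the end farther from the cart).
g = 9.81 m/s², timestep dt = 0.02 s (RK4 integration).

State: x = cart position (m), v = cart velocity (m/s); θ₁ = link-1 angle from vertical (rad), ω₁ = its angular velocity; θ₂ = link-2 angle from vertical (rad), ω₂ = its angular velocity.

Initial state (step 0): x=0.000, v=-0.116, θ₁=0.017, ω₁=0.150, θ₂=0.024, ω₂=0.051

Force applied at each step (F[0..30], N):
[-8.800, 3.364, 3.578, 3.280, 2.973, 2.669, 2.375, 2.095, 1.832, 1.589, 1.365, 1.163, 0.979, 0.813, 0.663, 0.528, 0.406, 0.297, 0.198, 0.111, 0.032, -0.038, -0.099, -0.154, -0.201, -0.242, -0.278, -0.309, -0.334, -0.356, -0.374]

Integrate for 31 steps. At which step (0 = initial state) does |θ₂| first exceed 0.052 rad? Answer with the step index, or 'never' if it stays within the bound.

apply F[0]=-8.800 → step 1: x=-0.005, v=-0.390, θ₁=0.026, ω₁=0.781, θ₂=0.025, ω₂=0.052
apply F[1]=+3.364 → step 2: x=-0.012, v=-0.301, θ₁=0.040, ω₁=0.594, θ₂=0.026, ω₂=0.049
apply F[2]=+3.578 → step 3: x=-0.017, v=-0.209, θ₁=0.050, ω₁=0.409, θ₂=0.027, ω₂=0.043
apply F[3]=+3.280 → step 4: x=-0.020, v=-0.130, θ₁=0.057, ω₁=0.257, θ₂=0.028, ω₂=0.033
apply F[4]=+2.973 → step 5: x=-0.022, v=-0.063, θ₁=0.061, ω₁=0.133, θ₂=0.028, ω₂=0.021
apply F[5]=+2.669 → step 6: x=-0.023, v=-0.005, θ₁=0.062, ω₁=0.034, θ₂=0.029, ω₂=0.009
apply F[6]=+2.375 → step 7: x=-0.023, v=0.043, θ₁=0.062, ω₁=-0.044, θ₂=0.029, ω₂=-0.004
apply F[7]=+2.095 → step 8: x=-0.021, v=0.084, θ₁=0.061, ω₁=-0.104, θ₂=0.028, ω₂=-0.016
apply F[8]=+1.832 → step 9: x=-0.019, v=0.117, θ₁=0.058, ω₁=-0.149, θ₂=0.028, ω₂=-0.028
apply F[9]=+1.589 → step 10: x=-0.017, v=0.144, θ₁=0.055, ω₁=-0.181, θ₂=0.027, ω₂=-0.038
apply F[10]=+1.365 → step 11: x=-0.014, v=0.165, θ₁=0.051, ω₁=-0.204, θ₂=0.026, ω₂=-0.048
apply F[11]=+1.163 → step 12: x=-0.010, v=0.182, θ₁=0.047, ω₁=-0.218, θ₂=0.025, ω₂=-0.057
apply F[12]=+0.979 → step 13: x=-0.006, v=0.195, θ₁=0.042, ω₁=-0.225, θ₂=0.024, ω₂=-0.064
apply F[13]=+0.813 → step 14: x=-0.002, v=0.205, θ₁=0.038, ω₁=-0.227, θ₂=0.023, ω₂=-0.070
apply F[14]=+0.663 → step 15: x=0.002, v=0.211, θ₁=0.033, ω₁=-0.225, θ₂=0.021, ω₂=-0.075
apply F[15]=+0.528 → step 16: x=0.006, v=0.216, θ₁=0.029, ω₁=-0.220, θ₂=0.020, ω₂=-0.079
apply F[16]=+0.406 → step 17: x=0.010, v=0.218, θ₁=0.025, ω₁=-0.212, θ₂=0.018, ω₂=-0.082
apply F[17]=+0.297 → step 18: x=0.015, v=0.219, θ₁=0.020, ω₁=-0.203, θ₂=0.017, ω₂=-0.083
apply F[18]=+0.198 → step 19: x=0.019, v=0.218, θ₁=0.017, ω₁=-0.192, θ₂=0.015, ω₂=-0.084
apply F[19]=+0.111 → step 20: x=0.023, v=0.216, θ₁=0.013, ω₁=-0.181, θ₂=0.013, ω₂=-0.085
apply F[20]=+0.032 → step 21: x=0.028, v=0.212, θ₁=0.009, ω₁=-0.169, θ₂=0.012, ω₂=-0.084
apply F[21]=-0.038 → step 22: x=0.032, v=0.208, θ₁=0.006, ω₁=-0.157, θ₂=0.010, ω₂=-0.083
apply F[22]=-0.099 → step 23: x=0.036, v=0.204, θ₁=0.003, ω₁=-0.145, θ₂=0.008, ω₂=-0.081
apply F[23]=-0.154 → step 24: x=0.040, v=0.198, θ₁=0.000, ω₁=-0.133, θ₂=0.007, ω₂=-0.079
apply F[24]=-0.201 → step 25: x=0.044, v=0.193, θ₁=-0.002, ω₁=-0.121, θ₂=0.005, ω₂=-0.077
apply F[25]=-0.242 → step 26: x=0.048, v=0.187, θ₁=-0.005, ω₁=-0.109, θ₂=0.004, ω₂=-0.074
apply F[26]=-0.278 → step 27: x=0.051, v=0.180, θ₁=-0.007, ω₁=-0.099, θ₂=0.002, ω₂=-0.071
apply F[27]=-0.309 → step 28: x=0.055, v=0.174, θ₁=-0.008, ω₁=-0.088, θ₂=0.001, ω₂=-0.067
apply F[28]=-0.334 → step 29: x=0.058, v=0.167, θ₁=-0.010, ω₁=-0.078, θ₂=-0.001, ω₂=-0.064
apply F[29]=-0.356 → step 30: x=0.062, v=0.160, θ₁=-0.012, ω₁=-0.069, θ₂=-0.002, ω₂=-0.060
apply F[30]=-0.374 → step 31: x=0.065, v=0.154, θ₁=-0.013, ω₁=-0.060, θ₂=-0.003, ω₂=-0.056
max |θ₂| = 0.029 ≤ 0.052 over all 32 states.

Answer: never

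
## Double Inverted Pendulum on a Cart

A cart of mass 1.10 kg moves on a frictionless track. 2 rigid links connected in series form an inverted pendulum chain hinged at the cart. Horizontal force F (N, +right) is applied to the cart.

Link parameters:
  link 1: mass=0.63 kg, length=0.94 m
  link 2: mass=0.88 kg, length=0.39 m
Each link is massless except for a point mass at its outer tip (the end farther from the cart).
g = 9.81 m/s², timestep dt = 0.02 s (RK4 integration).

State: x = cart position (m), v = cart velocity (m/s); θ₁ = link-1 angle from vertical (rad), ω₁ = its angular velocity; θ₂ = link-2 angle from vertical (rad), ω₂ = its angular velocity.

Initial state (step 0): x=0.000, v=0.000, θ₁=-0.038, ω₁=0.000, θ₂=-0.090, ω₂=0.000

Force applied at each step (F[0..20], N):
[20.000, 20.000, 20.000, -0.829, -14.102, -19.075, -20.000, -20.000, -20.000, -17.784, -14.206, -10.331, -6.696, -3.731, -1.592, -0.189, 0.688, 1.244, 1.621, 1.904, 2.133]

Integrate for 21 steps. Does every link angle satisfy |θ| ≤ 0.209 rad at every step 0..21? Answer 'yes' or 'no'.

apply F[0]=+20.000 → step 1: x=0.004, v=0.373, θ₁=-0.042, ω₁=-0.391, θ₂=-0.091, ω₂=-0.056
apply F[1]=+20.000 → step 2: x=0.015, v=0.748, θ₁=-0.054, ω₁=-0.788, θ₂=-0.092, ω₂=-0.103
apply F[2]=+20.000 → step 3: x=0.034, v=1.125, θ₁=-0.074, ω₁=-1.194, θ₂=-0.095, ω₂=-0.132
apply F[3]=-0.829 → step 4: x=0.056, v=1.129, θ₁=-0.098, ω₁=-1.215, θ₂=-0.097, ω₂=-0.142
apply F[4]=-14.102 → step 5: x=0.077, v=0.902, θ₁=-0.120, ω₁=-1.000, θ₂=-0.100, ω₂=-0.130
apply F[5]=-19.075 → step 6: x=0.091, v=0.594, θ₁=-0.137, ω₁=-0.711, θ₂=-0.102, ω₂=-0.093
apply F[6]=-20.000 → step 7: x=0.100, v=0.276, θ₁=-0.148, ω₁=-0.419, θ₂=-0.104, ω₂=-0.036
apply F[7]=-20.000 → step 8: x=0.103, v=-0.038, θ₁=-0.154, ω₁=-0.137, θ₂=-0.104, ω₂=0.034
apply F[8]=-20.000 → step 9: x=0.099, v=-0.351, θ₁=-0.154, ω₁=0.141, θ₂=-0.102, ω₂=0.110
apply F[9]=-17.784 → step 10: x=0.089, v=-0.626, θ₁=-0.148, ω₁=0.382, θ₂=-0.099, ω₂=0.182
apply F[10]=-14.206 → step 11: x=0.074, v=-0.841, θ₁=-0.139, ω₁=0.563, θ₂=-0.095, ω₂=0.245
apply F[11]=-10.331 → step 12: x=0.056, v=-0.991, θ₁=-0.126, ω₁=0.681, θ₂=-0.090, ω₂=0.296
apply F[12]=-6.696 → step 13: x=0.035, v=-1.081, θ₁=-0.112, ω₁=0.742, θ₂=-0.083, ω₂=0.336
apply F[13]=-3.731 → step 14: x=0.013, v=-1.122, θ₁=-0.097, ω₁=0.756, θ₂=-0.076, ω₂=0.364
apply F[14]=-1.592 → step 15: x=-0.009, v=-1.128, θ₁=-0.082, ω₁=0.739, θ₂=-0.069, ω₂=0.384
apply F[15]=-0.189 → step 16: x=-0.032, v=-1.113, θ₁=-0.068, ω₁=0.704, θ₂=-0.061, ω₂=0.395
apply F[16]=+0.688 → step 17: x=-0.054, v=-1.085, θ₁=-0.054, ω₁=0.661, θ₂=-0.053, ω₂=0.400
apply F[17]=+1.244 → step 18: x=-0.075, v=-1.050, θ₁=-0.042, ω₁=0.614, θ₂=-0.045, ω₂=0.399
apply F[18]=+1.621 → step 19: x=-0.096, v=-1.011, θ₁=-0.030, ω₁=0.567, θ₂=-0.037, ω₂=0.392
apply F[19]=+1.904 → step 20: x=-0.115, v=-0.970, θ₁=-0.019, ω₁=0.521, θ₂=-0.029, ω₂=0.382
apply F[20]=+2.133 → step 21: x=-0.134, v=-0.928, θ₁=-0.009, ω₁=0.477, θ₂=-0.022, ω₂=0.368
Max |angle| over trajectory = 0.154 rad; bound = 0.209 → within bound.

Answer: yes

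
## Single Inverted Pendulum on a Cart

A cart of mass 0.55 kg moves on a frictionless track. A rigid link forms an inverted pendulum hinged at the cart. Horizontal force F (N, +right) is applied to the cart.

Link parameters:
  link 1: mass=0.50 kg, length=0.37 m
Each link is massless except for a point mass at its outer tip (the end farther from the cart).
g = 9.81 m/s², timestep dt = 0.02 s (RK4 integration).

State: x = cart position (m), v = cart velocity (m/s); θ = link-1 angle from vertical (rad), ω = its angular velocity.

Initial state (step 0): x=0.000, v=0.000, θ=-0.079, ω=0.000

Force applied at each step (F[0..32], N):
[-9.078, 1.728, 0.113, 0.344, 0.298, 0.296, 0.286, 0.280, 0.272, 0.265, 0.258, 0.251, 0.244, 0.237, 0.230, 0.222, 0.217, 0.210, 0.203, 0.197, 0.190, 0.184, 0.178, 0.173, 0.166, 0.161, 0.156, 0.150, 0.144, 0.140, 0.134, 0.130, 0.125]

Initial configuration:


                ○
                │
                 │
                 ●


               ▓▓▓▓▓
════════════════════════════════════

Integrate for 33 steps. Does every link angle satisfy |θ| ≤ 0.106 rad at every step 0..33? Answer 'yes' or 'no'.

apply F[0]=-9.078 → step 1: x=-0.003, v=-0.315, θ=-0.071, ω=0.808
apply F[1]=+1.728 → step 2: x=-0.009, v=-0.241, θ=-0.057, ω=0.576
apply F[2]=+0.113 → step 3: x=-0.013, v=-0.228, θ=-0.046, ω=0.513
apply F[3]=+0.344 → step 4: x=-0.018, v=-0.208, θ=-0.037, ω=0.438
apply F[4]=+0.298 → step 5: x=-0.022, v=-0.192, θ=-0.029, ω=0.376
apply F[5]=+0.296 → step 6: x=-0.025, v=-0.177, θ=-0.022, ω=0.321
apply F[6]=+0.286 → step 7: x=-0.029, v=-0.163, θ=-0.016, ω=0.274
apply F[7]=+0.280 → step 8: x=-0.032, v=-0.150, θ=-0.011, ω=0.234
apply F[8]=+0.272 → step 9: x=-0.035, v=-0.139, θ=-0.006, ω=0.198
apply F[9]=+0.265 → step 10: x=-0.038, v=-0.129, θ=-0.003, ω=0.168
apply F[10]=+0.258 → step 11: x=-0.040, v=-0.119, θ=0.000, ω=0.141
apply F[11]=+0.251 → step 12: x=-0.042, v=-0.110, θ=0.003, ω=0.119
apply F[12]=+0.244 → step 13: x=-0.044, v=-0.102, θ=0.005, ω=0.099
apply F[13]=+0.237 → step 14: x=-0.046, v=-0.094, θ=0.007, ω=0.082
apply F[14]=+0.230 → step 15: x=-0.048, v=-0.088, θ=0.008, ω=0.067
apply F[15]=+0.222 → step 16: x=-0.050, v=-0.081, θ=0.010, ω=0.054
apply F[16]=+0.217 → step 17: x=-0.051, v=-0.075, θ=0.011, ω=0.043
apply F[17]=+0.210 → step 18: x=-0.053, v=-0.069, θ=0.011, ω=0.034
apply F[18]=+0.203 → step 19: x=-0.054, v=-0.064, θ=0.012, ω=0.026
apply F[19]=+0.197 → step 20: x=-0.055, v=-0.059, θ=0.012, ω=0.019
apply F[20]=+0.190 → step 21: x=-0.057, v=-0.054, θ=0.013, ω=0.013
apply F[21]=+0.184 → step 22: x=-0.058, v=-0.050, θ=0.013, ω=0.008
apply F[22]=+0.178 → step 23: x=-0.059, v=-0.046, θ=0.013, ω=0.003
apply F[23]=+0.173 → step 24: x=-0.059, v=-0.042, θ=0.013, ω=-0.000
apply F[24]=+0.166 → step 25: x=-0.060, v=-0.038, θ=0.013, ω=-0.003
apply F[25]=+0.161 → step 26: x=-0.061, v=-0.035, θ=0.013, ω=-0.006
apply F[26]=+0.156 → step 27: x=-0.062, v=-0.031, θ=0.013, ω=-0.008
apply F[27]=+0.150 → step 28: x=-0.062, v=-0.028, θ=0.013, ω=-0.010
apply F[28]=+0.144 → step 29: x=-0.063, v=-0.025, θ=0.012, ω=-0.011
apply F[29]=+0.140 → step 30: x=-0.063, v=-0.022, θ=0.012, ω=-0.013
apply F[30]=+0.134 → step 31: x=-0.064, v=-0.020, θ=0.012, ω=-0.014
apply F[31]=+0.130 → step 32: x=-0.064, v=-0.017, θ=0.012, ω=-0.014
apply F[32]=+0.125 → step 33: x=-0.064, v=-0.014, θ=0.011, ω=-0.015
Max |angle| over trajectory = 0.079 rad; bound = 0.106 → within bound.

Answer: yes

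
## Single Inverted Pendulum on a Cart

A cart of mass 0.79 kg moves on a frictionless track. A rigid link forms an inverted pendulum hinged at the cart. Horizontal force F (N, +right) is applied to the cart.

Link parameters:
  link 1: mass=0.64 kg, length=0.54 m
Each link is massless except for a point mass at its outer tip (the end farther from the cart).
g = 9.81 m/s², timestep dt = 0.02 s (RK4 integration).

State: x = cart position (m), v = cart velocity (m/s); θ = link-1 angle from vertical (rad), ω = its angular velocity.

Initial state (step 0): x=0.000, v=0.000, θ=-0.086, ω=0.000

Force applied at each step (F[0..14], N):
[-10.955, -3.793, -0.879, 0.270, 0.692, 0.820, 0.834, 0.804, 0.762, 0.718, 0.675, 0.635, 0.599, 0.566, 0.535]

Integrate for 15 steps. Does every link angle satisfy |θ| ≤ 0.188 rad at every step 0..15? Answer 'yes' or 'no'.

apply F[0]=-10.955 → step 1: x=-0.003, v=-0.263, θ=-0.081, ω=0.454
apply F[1]=-3.793 → step 2: x=-0.009, v=-0.346, θ=-0.071, ω=0.580
apply F[2]=-0.879 → step 3: x=-0.016, v=-0.358, θ=-0.060, ω=0.579
apply F[3]=+0.270 → step 4: x=-0.023, v=-0.343, θ=-0.048, ω=0.531
apply F[4]=+0.692 → step 5: x=-0.029, v=-0.319, θ=-0.038, ω=0.471
apply F[5]=+0.820 → step 6: x=-0.035, v=-0.293, θ=-0.030, ω=0.410
apply F[6]=+0.834 → step 7: x=-0.041, v=-0.268, θ=-0.022, ω=0.354
apply F[7]=+0.804 → step 8: x=-0.046, v=-0.244, θ=-0.015, ω=0.304
apply F[8]=+0.762 → step 9: x=-0.051, v=-0.223, θ=-0.010, ω=0.260
apply F[9]=+0.718 → step 10: x=-0.055, v=-0.204, θ=-0.005, ω=0.222
apply F[10]=+0.675 → step 11: x=-0.059, v=-0.186, θ=-0.001, ω=0.188
apply F[11]=+0.635 → step 12: x=-0.063, v=-0.170, θ=0.003, ω=0.159
apply F[12]=+0.599 → step 13: x=-0.066, v=-0.156, θ=0.006, ω=0.134
apply F[13]=+0.566 → step 14: x=-0.069, v=-0.142, θ=0.008, ω=0.112
apply F[14]=+0.535 → step 15: x=-0.072, v=-0.130, θ=0.010, ω=0.092
Max |angle| over trajectory = 0.086 rad; bound = 0.188 → within bound.

Answer: yes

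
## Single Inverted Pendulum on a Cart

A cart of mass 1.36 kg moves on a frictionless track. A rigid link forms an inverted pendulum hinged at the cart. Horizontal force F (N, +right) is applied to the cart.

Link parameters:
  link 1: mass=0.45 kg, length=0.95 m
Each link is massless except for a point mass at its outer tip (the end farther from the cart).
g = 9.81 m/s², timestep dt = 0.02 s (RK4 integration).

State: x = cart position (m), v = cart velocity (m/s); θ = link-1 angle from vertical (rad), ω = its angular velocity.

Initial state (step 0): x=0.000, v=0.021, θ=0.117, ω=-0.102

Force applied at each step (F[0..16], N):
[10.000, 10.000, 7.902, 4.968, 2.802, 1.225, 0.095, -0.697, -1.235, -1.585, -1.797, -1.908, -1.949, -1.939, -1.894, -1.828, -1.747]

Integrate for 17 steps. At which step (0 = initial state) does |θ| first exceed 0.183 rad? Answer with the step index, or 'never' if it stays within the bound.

Answer: never

Derivation:
apply F[0]=+10.000 → step 1: x=0.002, v=0.160, θ=0.114, ω=-0.224
apply F[1]=+10.000 → step 2: x=0.006, v=0.299, θ=0.108, ω=-0.346
apply F[2]=+7.902 → step 3: x=0.013, v=0.409, θ=0.100, ω=-0.439
apply F[3]=+4.968 → step 4: x=0.022, v=0.475, θ=0.091, ω=-0.490
apply F[4]=+2.802 → step 5: x=0.032, v=0.511, θ=0.081, ω=-0.509
apply F[5]=+1.225 → step 6: x=0.043, v=0.524, θ=0.071, ω=-0.508
apply F[6]=+0.095 → step 7: x=0.053, v=0.522, θ=0.061, ω=-0.491
apply F[7]=-0.697 → step 8: x=0.063, v=0.508, θ=0.051, ω=-0.465
apply F[8]=-1.235 → step 9: x=0.073, v=0.487, θ=0.042, ω=-0.433
apply F[9]=-1.585 → step 10: x=0.083, v=0.461, θ=0.034, ω=-0.398
apply F[10]=-1.797 → step 11: x=0.092, v=0.433, θ=0.026, ω=-0.362
apply F[11]=-1.908 → step 12: x=0.100, v=0.403, θ=0.019, ω=-0.326
apply F[12]=-1.949 → step 13: x=0.108, v=0.373, θ=0.013, ω=-0.292
apply F[13]=-1.939 → step 14: x=0.115, v=0.344, θ=0.008, ω=-0.259
apply F[14]=-1.894 → step 15: x=0.122, v=0.316, θ=0.003, ω=-0.228
apply F[15]=-1.828 → step 16: x=0.128, v=0.289, θ=-0.001, ω=-0.200
apply F[16]=-1.747 → step 17: x=0.133, v=0.264, θ=-0.005, ω=-0.174
max |θ| = 0.117 ≤ 0.183 over all 18 states.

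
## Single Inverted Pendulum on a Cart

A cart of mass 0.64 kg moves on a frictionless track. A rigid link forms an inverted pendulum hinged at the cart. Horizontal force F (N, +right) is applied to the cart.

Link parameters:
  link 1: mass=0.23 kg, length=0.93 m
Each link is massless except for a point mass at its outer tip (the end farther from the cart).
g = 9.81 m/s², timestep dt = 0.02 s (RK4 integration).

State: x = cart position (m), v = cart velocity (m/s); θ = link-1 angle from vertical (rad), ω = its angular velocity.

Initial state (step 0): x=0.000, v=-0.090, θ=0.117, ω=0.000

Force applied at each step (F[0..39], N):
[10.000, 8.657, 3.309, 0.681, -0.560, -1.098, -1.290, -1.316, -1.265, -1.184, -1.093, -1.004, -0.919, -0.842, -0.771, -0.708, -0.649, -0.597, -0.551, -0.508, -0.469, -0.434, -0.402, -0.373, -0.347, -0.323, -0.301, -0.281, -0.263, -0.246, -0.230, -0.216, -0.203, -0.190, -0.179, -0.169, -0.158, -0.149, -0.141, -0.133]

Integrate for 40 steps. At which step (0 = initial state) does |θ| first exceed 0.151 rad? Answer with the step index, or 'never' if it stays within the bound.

Answer: never

Derivation:
apply F[0]=+10.000 → step 1: x=0.001, v=0.213, θ=0.114, ω=-0.299
apply F[1]=+8.657 → step 2: x=0.008, v=0.475, θ=0.105, ω=-0.556
apply F[2]=+3.309 → step 3: x=0.019, v=0.571, θ=0.094, ω=-0.638
apply F[3]=+0.681 → step 4: x=0.030, v=0.586, θ=0.081, ω=-0.636
apply F[4]=-0.560 → step 5: x=0.042, v=0.564, θ=0.068, ω=-0.596
apply F[5]=-1.098 → step 6: x=0.053, v=0.525, θ=0.057, ω=-0.542
apply F[6]=-1.290 → step 7: x=0.063, v=0.482, θ=0.047, ω=-0.484
apply F[7]=-1.316 → step 8: x=0.072, v=0.438, θ=0.038, ω=-0.427
apply F[8]=-1.265 → step 9: x=0.080, v=0.396, θ=0.030, ω=-0.375
apply F[9]=-1.184 → step 10: x=0.088, v=0.357, θ=0.023, ω=-0.328
apply F[10]=-1.093 → step 11: x=0.094, v=0.321, θ=0.017, ω=-0.286
apply F[11]=-1.004 → step 12: x=0.101, v=0.289, θ=0.011, ω=-0.248
apply F[12]=-0.919 → step 13: x=0.106, v=0.260, θ=0.007, ω=-0.215
apply F[13]=-0.842 → step 14: x=0.111, v=0.233, θ=0.003, ω=-0.185
apply F[14]=-0.771 → step 15: x=0.115, v=0.209, θ=-0.001, ω=-0.159
apply F[15]=-0.708 → step 16: x=0.119, v=0.187, θ=-0.004, ω=-0.136
apply F[16]=-0.649 → step 17: x=0.123, v=0.167, θ=-0.006, ω=-0.115
apply F[17]=-0.597 → step 18: x=0.126, v=0.149, θ=-0.008, ω=-0.097
apply F[18]=-0.551 → step 19: x=0.129, v=0.132, θ=-0.010, ω=-0.082
apply F[19]=-0.508 → step 20: x=0.131, v=0.117, θ=-0.012, ω=-0.068
apply F[20]=-0.469 → step 21: x=0.134, v=0.103, θ=-0.013, ω=-0.055
apply F[21]=-0.434 → step 22: x=0.135, v=0.091, θ=-0.014, ω=-0.045
apply F[22]=-0.402 → step 23: x=0.137, v=0.079, θ=-0.015, ω=-0.035
apply F[23]=-0.373 → step 24: x=0.139, v=0.069, θ=-0.015, ω=-0.027
apply F[24]=-0.347 → step 25: x=0.140, v=0.059, θ=-0.016, ω=-0.020
apply F[25]=-0.323 → step 26: x=0.141, v=0.050, θ=-0.016, ω=-0.014
apply F[26]=-0.301 → step 27: x=0.142, v=0.042, θ=-0.016, ω=-0.008
apply F[27]=-0.281 → step 28: x=0.143, v=0.034, θ=-0.016, ω=-0.003
apply F[28]=-0.263 → step 29: x=0.143, v=0.027, θ=-0.016, ω=0.001
apply F[29]=-0.246 → step 30: x=0.144, v=0.020, θ=-0.016, ω=0.004
apply F[30]=-0.230 → step 31: x=0.144, v=0.014, θ=-0.016, ω=0.007
apply F[31]=-0.216 → step 32: x=0.144, v=0.009, θ=-0.016, ω=0.010
apply F[32]=-0.203 → step 33: x=0.145, v=0.004, θ=-0.016, ω=0.012
apply F[33]=-0.190 → step 34: x=0.145, v=-0.001, θ=-0.016, ω=0.014
apply F[34]=-0.179 → step 35: x=0.144, v=-0.006, θ=-0.015, ω=0.016
apply F[35]=-0.169 → step 36: x=0.144, v=-0.010, θ=-0.015, ω=0.017
apply F[36]=-0.158 → step 37: x=0.144, v=-0.014, θ=-0.015, ω=0.018
apply F[37]=-0.149 → step 38: x=0.144, v=-0.017, θ=-0.014, ω=0.019
apply F[38]=-0.141 → step 39: x=0.143, v=-0.021, θ=-0.014, ω=0.020
apply F[39]=-0.133 → step 40: x=0.143, v=-0.024, θ=-0.014, ω=0.020
max |θ| = 0.117 ≤ 0.151 over all 41 states.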